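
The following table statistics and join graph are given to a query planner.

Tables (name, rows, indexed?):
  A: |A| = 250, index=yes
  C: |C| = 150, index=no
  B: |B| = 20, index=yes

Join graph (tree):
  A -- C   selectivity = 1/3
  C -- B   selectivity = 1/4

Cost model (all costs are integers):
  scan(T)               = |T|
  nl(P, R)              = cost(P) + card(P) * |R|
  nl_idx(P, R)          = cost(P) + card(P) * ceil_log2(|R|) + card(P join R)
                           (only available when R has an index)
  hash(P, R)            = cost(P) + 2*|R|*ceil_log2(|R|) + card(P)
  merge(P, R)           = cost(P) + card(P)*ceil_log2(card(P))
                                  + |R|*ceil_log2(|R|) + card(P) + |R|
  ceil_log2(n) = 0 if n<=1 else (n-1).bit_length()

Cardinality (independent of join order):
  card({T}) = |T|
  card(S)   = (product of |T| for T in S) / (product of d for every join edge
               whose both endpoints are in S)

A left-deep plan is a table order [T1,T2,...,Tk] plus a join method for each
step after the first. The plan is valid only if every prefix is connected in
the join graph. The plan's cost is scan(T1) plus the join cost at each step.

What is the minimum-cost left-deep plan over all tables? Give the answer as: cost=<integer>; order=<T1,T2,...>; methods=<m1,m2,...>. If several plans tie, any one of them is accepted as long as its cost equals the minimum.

cost=5250; order=C,B,A; methods=hash,hash

Selinger DP (subsets sized 1..n):
  {A}: scan cost=250, card=250
  {C}: scan cost=150, card=150
  {B}: scan cost=20, card=20
  {AC}: card=12500; try (C,hash)→2900, (A,merge)→3750, (C,merge)→3850, (A,hash)→4300, (A,nl_idx)→13850, (A,nl)→37650 …(+1); best=2900 via (C,hash)
  {BC}: card=750; try (B,hash)→500, (C,merge)→1490, (B,merge)→1620, (B,nl_idx)→1650, (C,hash)→2440, (C,nl)→3020 …(+1); best=500 via (B,hash)
  {ABC}: card=62500; try (A,hash)→5250, (A,merge)→11000, (B,hash)→15600, (A,nl_idx)→69000, (B,nl_idx)→127900, (A,nl)→188000 …(+2); best=5250 via (A,hash)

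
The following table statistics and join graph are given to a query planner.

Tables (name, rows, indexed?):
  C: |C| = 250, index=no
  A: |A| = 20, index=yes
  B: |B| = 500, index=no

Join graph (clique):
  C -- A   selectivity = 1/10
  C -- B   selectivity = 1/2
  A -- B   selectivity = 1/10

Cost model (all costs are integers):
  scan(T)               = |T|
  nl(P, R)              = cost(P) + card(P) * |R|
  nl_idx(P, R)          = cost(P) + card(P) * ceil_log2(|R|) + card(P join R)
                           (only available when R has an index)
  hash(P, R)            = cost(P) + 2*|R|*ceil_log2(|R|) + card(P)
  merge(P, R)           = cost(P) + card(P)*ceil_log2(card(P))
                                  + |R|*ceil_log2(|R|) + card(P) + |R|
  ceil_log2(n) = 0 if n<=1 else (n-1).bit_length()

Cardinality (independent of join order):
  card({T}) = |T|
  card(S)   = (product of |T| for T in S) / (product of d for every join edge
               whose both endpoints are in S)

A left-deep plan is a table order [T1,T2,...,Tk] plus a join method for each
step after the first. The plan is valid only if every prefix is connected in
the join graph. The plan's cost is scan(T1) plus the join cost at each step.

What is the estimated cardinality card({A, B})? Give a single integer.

Tables in S: A(20), B(500)
Edges inside S: A-B(d=10)
numerator = 20 * 500 = 10000
denominator = 10 = 10
card(S) = 10000 / 10 = 1000

1000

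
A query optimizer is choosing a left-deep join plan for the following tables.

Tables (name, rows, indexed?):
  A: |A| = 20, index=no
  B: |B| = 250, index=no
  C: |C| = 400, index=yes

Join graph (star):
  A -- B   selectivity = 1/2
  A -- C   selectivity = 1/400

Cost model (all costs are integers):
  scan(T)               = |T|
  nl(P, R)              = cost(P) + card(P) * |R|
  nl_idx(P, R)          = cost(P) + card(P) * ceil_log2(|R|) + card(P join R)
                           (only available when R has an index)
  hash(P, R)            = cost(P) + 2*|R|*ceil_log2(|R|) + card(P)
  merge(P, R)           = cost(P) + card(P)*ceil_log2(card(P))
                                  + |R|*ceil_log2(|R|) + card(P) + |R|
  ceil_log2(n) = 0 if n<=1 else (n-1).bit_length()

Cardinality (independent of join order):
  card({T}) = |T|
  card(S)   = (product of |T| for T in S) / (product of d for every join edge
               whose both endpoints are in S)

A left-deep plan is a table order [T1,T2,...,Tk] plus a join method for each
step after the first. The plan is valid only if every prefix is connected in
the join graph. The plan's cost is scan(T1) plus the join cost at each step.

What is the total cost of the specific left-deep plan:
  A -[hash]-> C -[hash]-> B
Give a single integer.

step 1: scan A: cost=20, card=20
step 2: join C via hash
    card(P join C) = 20*400/(400) = 20
    cost = 20 + 2*400*9 + 20 = 7240
step 3: join B via hash
    card(P join B) = 20*250/(2) = 2500
    cost = 7240 + 2*250*8 + 20 = 11260

11260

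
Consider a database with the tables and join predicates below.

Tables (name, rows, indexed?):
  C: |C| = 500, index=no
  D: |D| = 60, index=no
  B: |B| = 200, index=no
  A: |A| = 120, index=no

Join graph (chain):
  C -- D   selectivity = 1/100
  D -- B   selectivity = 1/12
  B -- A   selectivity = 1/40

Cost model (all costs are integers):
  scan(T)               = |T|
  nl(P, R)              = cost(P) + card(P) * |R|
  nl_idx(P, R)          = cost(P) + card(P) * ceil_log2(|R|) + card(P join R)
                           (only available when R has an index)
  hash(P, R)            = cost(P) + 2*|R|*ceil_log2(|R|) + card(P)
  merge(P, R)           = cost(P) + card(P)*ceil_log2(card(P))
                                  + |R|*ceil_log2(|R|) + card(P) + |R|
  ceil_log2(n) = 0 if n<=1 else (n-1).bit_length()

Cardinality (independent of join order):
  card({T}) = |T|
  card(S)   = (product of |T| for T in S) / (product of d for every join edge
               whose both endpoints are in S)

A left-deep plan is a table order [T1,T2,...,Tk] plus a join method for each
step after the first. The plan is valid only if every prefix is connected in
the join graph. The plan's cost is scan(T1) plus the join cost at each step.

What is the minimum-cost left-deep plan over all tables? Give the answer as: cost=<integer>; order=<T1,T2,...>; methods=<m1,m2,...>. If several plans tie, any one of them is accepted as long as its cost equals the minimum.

Selinger DP (subsets sized 1..n):
  {C}: scan cost=500, card=500
  {D}: scan cost=60, card=60
  {B}: scan cost=200, card=200
  {A}: scan cost=120, card=120
  {CD}: card=300; try (D,hash)→1720, (C,merge)→5480, (D,merge)→5920, (C,hash)→9120, (C,nl)→30060, (D,nl)→30500; best=1720 via (D,hash)
  {BD}: card=1000; try (D,hash)→1120, (B,merge)→2280, (D,merge)→2420, (B,hash)→3320, (B,nl)→12060, (D,nl)→12200; best=1120 via (D,hash)
  {AB}: card=600; try (A,hash)→2080, (B,merge)→2880, (A,merge)→2960, (B,hash)→3440, (B,nl)→24120, (A,nl)→24200; best=2080 via (A,hash)
  {BCD}: card=5000; try (B,hash)→5220, (B,merge)→6520, (C,hash)→11120, (C,merge)→17120, (B,nl)→61720, (C,nl)→501120; best=5220 via (B,hash)
  {ABD}: card=3000; try (D,hash)→3400, (A,hash)→3800, (D,merge)→9100, (A,merge)→13080, (D,nl)→38080, (A,nl)→121120; best=3400 via (D,hash)
  {ABCD}: card=15000; try (A,hash)→11900, (C,hash)→15400, (C,merge)→47400, (A,merge)→76180, (A,nl)→605220, (C,nl)→1503400; best=11900 via (A,hash)

cost=11900; order=C,D,B,A; methods=hash,hash,hash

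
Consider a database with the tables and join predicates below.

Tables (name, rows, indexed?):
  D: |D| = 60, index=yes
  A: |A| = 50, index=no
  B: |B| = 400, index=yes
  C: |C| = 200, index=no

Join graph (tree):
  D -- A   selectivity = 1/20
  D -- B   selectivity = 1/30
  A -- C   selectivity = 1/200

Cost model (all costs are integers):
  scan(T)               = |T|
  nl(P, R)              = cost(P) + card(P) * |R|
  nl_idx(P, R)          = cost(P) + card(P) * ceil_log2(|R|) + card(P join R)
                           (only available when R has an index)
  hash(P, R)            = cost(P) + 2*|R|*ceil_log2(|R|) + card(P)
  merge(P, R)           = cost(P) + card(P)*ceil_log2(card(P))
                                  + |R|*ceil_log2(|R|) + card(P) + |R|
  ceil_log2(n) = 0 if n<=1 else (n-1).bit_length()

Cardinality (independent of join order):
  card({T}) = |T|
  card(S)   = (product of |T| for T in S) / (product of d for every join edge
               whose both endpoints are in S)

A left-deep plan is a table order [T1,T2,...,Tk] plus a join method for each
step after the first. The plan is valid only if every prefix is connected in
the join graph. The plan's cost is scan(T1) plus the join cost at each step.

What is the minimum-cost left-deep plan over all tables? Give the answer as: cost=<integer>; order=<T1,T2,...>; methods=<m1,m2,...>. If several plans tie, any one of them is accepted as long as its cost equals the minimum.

cost=4800; order=C,A,D,B; methods=hash,nl_idx,nl_idx

Selinger DP (subsets sized 1..n):
  {D}: scan cost=60, card=60
  {A}: scan cost=50, card=50
  {B}: scan cost=400, card=400
  {C}: scan cost=200, card=200
  {AD}: card=150; try (D,nl_idx)→500, (A,hash)→720, (D,hash)→820, (D,merge)→820, (A,merge)→830, (D,nl)→3050 …(+1); best=500 via (D,nl_idx)
  {BD}: card=800; try (B,nl_idx)→1400, (D,hash)→1520, (D,nl_idx)→3600, (B,merge)→4480, (D,merge)→4820, (B,hash)→7320 …(+2); best=1400 via (B,nl_idx)
  {AC}: card=50; try (A,hash)→1000, (C,merge)→2200, (A,merge)→2350, (C,hash)→3300, (C,nl)→10050, (A,nl)→10200; best=1000 via (A,hash)
  {ABD}: card=2000; try (A,hash)→2800, (B,nl_idx)→3850, (B,merge)→5850, (B,hash)→7850, (A,merge)→10550, (A,nl)→41400 …(+1); best=2800 via (A,hash)
  {ACD}: card=150; try (D,nl_idx)→1450, (D,hash)→1770, (D,merge)→1770, (C,merge)→3650, (C,hash)→3850, (D,nl)→4000 …(+1); best=1450 via (D,nl_idx)
  {ABCD}: card=2000; try (B,nl_idx)→4800, (B,merge)→6800, (C,hash)→8000, (B,hash)→8800, (C,merge)→28600, (B,nl)→61450 …(+1); best=4800 via (B,nl_idx)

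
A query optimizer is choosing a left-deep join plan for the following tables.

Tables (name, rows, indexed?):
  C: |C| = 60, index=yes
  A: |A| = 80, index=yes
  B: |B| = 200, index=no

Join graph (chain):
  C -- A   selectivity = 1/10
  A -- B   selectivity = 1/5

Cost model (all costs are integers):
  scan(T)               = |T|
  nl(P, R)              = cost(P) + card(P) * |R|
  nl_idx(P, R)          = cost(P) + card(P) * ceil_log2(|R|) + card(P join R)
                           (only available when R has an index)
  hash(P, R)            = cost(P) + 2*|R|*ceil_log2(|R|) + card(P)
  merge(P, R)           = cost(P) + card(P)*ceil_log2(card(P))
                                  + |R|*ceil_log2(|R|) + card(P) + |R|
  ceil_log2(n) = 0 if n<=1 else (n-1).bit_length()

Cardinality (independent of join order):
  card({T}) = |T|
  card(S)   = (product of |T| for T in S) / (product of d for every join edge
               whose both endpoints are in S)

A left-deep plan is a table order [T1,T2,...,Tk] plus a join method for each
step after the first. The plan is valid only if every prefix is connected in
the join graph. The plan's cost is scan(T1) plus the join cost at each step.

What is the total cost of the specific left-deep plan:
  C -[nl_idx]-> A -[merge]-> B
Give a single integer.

step 1: scan C: cost=60, card=60
step 2: join A via nl_idx
    card(P join A) = 60*80/(10) = 480
    cost = 60 + 60*7 + 480 = 960
step 3: join B via merge
    card(P join B) = 480*200/(5) = 19200
    cost = 960 + 480*9 + 200*8 + 480 + 200 = 7560

7560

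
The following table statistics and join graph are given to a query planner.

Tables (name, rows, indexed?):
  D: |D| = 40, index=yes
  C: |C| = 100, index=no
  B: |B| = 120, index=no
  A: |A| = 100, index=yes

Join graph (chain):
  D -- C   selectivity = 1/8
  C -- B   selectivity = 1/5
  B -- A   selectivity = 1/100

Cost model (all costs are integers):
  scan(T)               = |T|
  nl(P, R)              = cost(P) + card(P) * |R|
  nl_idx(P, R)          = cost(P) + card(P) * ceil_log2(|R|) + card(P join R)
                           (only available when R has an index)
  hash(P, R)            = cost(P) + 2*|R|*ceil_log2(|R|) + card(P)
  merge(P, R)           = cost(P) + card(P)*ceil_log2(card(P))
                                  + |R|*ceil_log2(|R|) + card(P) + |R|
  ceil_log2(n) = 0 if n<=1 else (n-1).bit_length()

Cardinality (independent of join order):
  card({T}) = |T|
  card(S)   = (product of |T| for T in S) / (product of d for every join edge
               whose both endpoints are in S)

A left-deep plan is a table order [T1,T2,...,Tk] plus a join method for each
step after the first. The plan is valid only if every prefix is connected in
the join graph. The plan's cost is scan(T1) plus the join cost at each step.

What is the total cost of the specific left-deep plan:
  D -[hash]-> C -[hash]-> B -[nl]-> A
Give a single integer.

step 1: scan D: cost=40, card=40
step 2: join C via hash
    card(P join C) = 40*100/(8) = 500
    cost = 40 + 2*100*7 + 40 = 1480
step 3: join B via hash
    card(P join B) = 500*120/(5) = 12000
    cost = 1480 + 2*120*7 + 500 = 3660
step 4: join A via nl
    card(P join A) = 12000*100/(100) = 12000
    cost = 3660 + 12000*100 = 1203660

1203660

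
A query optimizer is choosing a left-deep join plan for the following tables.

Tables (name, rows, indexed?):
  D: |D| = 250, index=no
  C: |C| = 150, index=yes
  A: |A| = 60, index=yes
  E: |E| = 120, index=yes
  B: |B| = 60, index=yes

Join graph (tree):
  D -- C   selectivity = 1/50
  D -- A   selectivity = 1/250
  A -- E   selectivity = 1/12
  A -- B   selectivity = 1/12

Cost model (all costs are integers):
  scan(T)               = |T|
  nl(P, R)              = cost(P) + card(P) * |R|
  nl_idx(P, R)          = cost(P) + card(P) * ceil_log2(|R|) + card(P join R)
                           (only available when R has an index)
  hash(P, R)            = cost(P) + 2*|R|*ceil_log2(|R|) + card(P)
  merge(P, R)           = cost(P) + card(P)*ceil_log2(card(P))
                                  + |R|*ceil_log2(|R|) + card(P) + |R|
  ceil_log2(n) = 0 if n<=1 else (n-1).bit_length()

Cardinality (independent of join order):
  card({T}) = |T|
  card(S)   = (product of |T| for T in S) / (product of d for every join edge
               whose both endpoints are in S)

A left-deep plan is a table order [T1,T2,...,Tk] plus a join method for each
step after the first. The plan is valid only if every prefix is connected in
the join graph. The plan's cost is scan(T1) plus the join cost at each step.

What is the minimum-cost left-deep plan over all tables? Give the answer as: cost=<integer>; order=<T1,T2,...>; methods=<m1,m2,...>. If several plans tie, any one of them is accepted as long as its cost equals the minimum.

cost=5360; order=D,A,C,B,E; methods=hash,nl_idx,hash,hash

Selinger DP (subsets sized 1..n):
  {D}: scan cost=250, card=250
  {C}: scan cost=150, card=150
  {A}: scan cost=60, card=60
  {E}: scan cost=120, card=120
  {B}: scan cost=60, card=60
  {CD}: card=750; try (C,hash)→2900, (C,nl_idx)→3000, (D,merge)→3750, (C,merge)→3850, (D,hash)→4300, (D,nl)→37650 …(+1); best=2900 via (C,hash)
  {AD}: card=60; try (A,hash)→1220, (A,nl_idx)→1810, (D,merge)→2730, (A,merge)→2920, (D,hash)→4120, (D,nl)→15060 …(+1); best=1220 via (A,hash)
  {AE}: card=600; try (A,hash)→960, (E,nl_idx)→1080, (E,merge)→1440, (A,nl_idx)→1440, (A,merge)→1500, (E,hash)→1800 …(+2); best=960 via (A,hash)
  {AB}: card=300; try (B,nl_idx)→720, (A,nl_idx)→720, (B,hash)→840, (A,hash)→840, (B,merge)→900, (A,merge)→900 …(+2); best=720 via (B,nl_idx)
  {ACD}: card=180; try (C,nl_idx)→1880, (C,merge)→2990, (C,hash)→3680, (A,hash)→4370, (A,nl_idx)→7580, (C,nl)→10220 …(+2); best=1880 via (C,nl_idx)
  {ADE}: card=600; try (E,nl_idx)→2240, (E,merge)→2600, (E,hash)→2960, (D,hash)→5560, (E,nl)→8420, (D,merge)→9810 …(+1); best=2240 via (E,nl_idx)
  {ABD}: card=300; try (B,nl_idx)→1880, (B,hash)→2000, (B,merge)→2060, (B,nl)→4820, (D,hash)→5020, (D,merge)→5970 …(+1); best=1880 via (B,nl_idx)
  {ABE}: card=3000; try (B,hash)→2280, (E,hash)→2700, (E,merge)→4680, (E,nl_idx)→5820, (B,nl_idx)→7560, (B,merge)→7980 …(+2); best=2280 via (B,hash)
  {ACDE}: card=1800; try (E,hash)→3740, (E,merge)→4460, (E,nl_idx)→4940, (C,hash)→5240, (C,nl_idx)→8840, (C,merge)→10190 …(+2); best=3740 via (E,hash)
  {ABCD}: card=900; try (B,hash)→2780, (B,nl_idx)→3860, (B,merge)→3920, (C,hash)→4580, (C,nl_idx)→5180, (C,merge)→6230 …(+2); best=2780 via (B,hash)
  {ABDE}: card=3000; try (B,hash)→3560, (E,hash)→3860, (E,merge)→5840, (E,nl_idx)→6980, (B,nl_idx)→8840, (B,merge)→9260 …(+5); best=3560 via (B,hash)
  {ABCDE}: card=9000; try (E,hash)→5360, (B,hash)→6260, (C,hash)→8960, (E,merge)→13640, (E,nl_idx)→18080, (B,nl_idx)→23540 …(+6); best=5360 via (E,hash)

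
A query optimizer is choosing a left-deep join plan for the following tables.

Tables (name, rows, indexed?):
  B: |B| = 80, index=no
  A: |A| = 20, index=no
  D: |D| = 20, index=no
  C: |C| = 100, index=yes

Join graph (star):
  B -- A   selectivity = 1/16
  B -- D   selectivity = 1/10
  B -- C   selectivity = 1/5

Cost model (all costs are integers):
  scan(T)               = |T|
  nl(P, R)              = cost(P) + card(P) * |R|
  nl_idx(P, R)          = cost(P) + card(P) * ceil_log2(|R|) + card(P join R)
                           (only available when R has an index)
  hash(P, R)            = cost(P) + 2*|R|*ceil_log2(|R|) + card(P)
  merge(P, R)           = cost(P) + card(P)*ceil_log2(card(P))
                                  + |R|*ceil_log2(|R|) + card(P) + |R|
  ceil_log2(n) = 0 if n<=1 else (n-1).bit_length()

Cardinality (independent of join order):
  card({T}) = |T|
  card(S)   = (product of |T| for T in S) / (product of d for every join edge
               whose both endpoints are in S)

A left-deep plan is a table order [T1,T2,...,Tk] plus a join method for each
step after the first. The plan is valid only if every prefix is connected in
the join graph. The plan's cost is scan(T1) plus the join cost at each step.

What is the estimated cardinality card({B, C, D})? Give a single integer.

Tables in S: B(80), C(100), D(20)
Edges inside S: B-D(d=10), B-C(d=5)
numerator = 80 * 100 * 20 = 160000
denominator = 10 * 5 = 50
card(S) = 160000 / 50 = 3200

3200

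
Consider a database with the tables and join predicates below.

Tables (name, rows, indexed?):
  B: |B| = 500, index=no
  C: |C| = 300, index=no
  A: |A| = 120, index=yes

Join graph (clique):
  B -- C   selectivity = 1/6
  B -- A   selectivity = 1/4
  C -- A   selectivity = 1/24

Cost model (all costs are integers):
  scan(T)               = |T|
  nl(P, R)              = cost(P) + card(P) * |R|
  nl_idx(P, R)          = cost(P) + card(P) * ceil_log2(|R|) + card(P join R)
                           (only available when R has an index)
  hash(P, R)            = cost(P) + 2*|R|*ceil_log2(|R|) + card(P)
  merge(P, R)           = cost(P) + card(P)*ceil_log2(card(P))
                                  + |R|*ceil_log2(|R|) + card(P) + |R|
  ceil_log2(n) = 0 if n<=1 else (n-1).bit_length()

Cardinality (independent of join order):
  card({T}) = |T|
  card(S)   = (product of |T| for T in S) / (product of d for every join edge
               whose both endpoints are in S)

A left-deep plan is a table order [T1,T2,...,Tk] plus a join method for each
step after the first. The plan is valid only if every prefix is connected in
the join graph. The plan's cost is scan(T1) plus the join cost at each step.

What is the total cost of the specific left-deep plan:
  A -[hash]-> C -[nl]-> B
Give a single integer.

step 1: scan A: cost=120, card=120
step 2: join C via hash
    card(P join C) = 120*300/(24) = 1500
    cost = 120 + 2*300*9 + 120 = 5640
step 3: join B via nl
    card(P join B) = 1500*500/(6*4) = 31250
    cost = 5640 + 1500*500 = 755640

755640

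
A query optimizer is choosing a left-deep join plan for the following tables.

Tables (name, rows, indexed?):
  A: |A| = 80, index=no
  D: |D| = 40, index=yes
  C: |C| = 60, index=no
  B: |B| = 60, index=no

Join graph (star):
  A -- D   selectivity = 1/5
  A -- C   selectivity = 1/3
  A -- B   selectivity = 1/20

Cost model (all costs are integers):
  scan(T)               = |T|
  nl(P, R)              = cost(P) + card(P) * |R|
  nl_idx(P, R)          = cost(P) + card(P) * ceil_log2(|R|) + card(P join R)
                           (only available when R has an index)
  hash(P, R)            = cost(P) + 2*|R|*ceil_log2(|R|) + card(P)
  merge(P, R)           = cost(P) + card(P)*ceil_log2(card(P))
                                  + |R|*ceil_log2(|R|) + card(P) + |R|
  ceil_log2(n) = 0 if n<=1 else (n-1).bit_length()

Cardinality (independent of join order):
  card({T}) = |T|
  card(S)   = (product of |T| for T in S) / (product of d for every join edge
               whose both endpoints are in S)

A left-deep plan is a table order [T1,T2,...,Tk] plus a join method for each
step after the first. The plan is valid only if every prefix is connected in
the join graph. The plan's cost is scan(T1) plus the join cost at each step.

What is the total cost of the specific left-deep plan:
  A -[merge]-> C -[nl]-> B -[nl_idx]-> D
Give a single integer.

step 1: scan A: cost=80, card=80
step 2: join C via merge
    card(P join C) = 80*60/(3) = 1600
    cost = 80 + 80*7 + 60*6 + 80 + 60 = 1140
step 3: join B via nl
    card(P join B) = 1600*60/(20) = 4800
    cost = 1140 + 1600*60 = 97140
step 4: join D via nl_idx
    card(P join D) = 4800*40/(5) = 38400
    cost = 97140 + 4800*6 + 38400 = 164340

164340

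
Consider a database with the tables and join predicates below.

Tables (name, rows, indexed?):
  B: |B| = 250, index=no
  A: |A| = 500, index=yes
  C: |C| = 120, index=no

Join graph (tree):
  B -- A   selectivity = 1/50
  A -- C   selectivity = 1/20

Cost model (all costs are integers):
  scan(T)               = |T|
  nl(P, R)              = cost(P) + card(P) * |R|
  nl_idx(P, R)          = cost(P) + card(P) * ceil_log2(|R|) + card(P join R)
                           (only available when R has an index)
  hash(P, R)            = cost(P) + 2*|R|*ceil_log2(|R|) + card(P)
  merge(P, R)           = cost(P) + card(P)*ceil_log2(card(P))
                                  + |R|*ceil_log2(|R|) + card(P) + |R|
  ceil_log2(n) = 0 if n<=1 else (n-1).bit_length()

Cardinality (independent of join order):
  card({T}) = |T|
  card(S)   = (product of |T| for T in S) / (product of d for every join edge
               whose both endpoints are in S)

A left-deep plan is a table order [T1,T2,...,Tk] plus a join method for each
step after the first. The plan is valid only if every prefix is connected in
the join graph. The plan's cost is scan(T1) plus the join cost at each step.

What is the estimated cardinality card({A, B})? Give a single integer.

2500

Tables in S: A(500), B(250)
Edges inside S: B-A(d=50)
numerator = 500 * 250 = 125000
denominator = 50 = 50
card(S) = 125000 / 50 = 2500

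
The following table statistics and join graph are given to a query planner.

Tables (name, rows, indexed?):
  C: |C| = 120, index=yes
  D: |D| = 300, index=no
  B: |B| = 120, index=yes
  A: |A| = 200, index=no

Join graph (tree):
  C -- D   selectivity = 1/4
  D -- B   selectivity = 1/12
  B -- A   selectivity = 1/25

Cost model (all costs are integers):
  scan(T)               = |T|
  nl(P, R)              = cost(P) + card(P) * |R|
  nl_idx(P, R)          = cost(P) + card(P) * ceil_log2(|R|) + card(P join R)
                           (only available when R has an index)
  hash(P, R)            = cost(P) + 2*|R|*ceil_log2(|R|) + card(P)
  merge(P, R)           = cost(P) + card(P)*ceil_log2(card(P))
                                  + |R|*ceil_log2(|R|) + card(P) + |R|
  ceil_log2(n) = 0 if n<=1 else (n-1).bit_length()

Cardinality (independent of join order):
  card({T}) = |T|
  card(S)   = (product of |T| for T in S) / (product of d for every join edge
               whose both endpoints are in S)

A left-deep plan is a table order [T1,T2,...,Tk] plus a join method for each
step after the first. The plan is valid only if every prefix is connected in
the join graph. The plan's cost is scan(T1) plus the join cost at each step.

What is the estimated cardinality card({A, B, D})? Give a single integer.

Tables in S: A(200), B(120), D(300)
Edges inside S: D-B(d=12), B-A(d=25)
numerator = 200 * 120 * 300 = 7200000
denominator = 12 * 25 = 300
card(S) = 7200000 / 300 = 24000

24000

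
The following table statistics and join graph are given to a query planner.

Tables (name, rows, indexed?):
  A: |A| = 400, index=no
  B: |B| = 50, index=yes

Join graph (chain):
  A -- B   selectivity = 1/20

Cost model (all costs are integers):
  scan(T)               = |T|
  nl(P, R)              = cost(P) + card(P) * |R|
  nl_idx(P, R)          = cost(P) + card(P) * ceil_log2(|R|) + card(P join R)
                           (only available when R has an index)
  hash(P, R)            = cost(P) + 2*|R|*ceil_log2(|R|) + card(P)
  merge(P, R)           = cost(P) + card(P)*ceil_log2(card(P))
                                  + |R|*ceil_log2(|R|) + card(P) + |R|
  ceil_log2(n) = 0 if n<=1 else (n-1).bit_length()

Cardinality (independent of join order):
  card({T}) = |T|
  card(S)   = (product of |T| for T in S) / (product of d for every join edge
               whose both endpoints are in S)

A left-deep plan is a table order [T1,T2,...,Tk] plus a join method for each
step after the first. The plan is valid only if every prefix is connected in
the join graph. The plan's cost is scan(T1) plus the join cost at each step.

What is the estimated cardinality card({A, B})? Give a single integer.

1000

Tables in S: A(400), B(50)
Edges inside S: A-B(d=20)
numerator = 400 * 50 = 20000
denominator = 20 = 20
card(S) = 20000 / 20 = 1000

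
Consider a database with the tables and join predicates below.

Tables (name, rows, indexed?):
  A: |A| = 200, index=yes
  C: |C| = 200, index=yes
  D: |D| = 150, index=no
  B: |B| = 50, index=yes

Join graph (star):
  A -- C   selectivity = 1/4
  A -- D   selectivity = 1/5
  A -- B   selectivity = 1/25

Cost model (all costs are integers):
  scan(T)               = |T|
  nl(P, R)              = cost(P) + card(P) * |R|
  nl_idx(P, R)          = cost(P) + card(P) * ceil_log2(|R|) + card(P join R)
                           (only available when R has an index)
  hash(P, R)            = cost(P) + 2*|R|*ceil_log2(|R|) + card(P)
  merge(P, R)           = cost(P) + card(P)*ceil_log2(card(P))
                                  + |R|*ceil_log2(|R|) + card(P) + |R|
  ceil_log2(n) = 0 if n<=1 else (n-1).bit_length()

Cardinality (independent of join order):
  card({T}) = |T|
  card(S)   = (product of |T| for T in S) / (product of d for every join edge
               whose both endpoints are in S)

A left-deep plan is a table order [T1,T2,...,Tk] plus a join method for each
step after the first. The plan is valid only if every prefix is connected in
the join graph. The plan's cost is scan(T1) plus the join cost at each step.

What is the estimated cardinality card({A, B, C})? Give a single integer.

20000

Tables in S: A(200), B(50), C(200)
Edges inside S: A-C(d=4), A-B(d=25)
numerator = 200 * 50 * 200 = 2000000
denominator = 4 * 25 = 100
card(S) = 2000000 / 100 = 20000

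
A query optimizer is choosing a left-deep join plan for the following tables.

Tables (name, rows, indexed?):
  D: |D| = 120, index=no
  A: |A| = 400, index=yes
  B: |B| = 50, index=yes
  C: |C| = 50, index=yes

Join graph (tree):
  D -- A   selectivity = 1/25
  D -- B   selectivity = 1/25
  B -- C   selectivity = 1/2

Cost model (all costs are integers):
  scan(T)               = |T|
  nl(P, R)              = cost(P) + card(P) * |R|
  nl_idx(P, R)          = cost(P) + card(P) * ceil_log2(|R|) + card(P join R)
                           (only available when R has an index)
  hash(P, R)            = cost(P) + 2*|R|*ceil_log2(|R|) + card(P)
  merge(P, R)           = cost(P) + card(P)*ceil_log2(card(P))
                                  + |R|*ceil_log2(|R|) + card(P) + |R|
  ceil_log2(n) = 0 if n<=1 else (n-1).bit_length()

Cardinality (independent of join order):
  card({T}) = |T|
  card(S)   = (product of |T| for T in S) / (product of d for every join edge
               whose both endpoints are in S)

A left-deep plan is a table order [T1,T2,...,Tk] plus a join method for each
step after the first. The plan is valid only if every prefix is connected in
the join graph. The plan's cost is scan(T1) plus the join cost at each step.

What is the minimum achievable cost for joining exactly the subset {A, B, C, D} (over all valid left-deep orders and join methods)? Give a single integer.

9440

Selinger DP over subsets of {A,B,C,D}:
  {D}: scan cost=120, card=120
  {A}: scan cost=400, card=400
  {B}: scan cost=50, card=50
  {C}: scan cost=50, card=50
  {AD}: card=1920; try (D,hash)→2480, (A,nl_idx)→3120, (A,merge)→5080, (D,merge)→5360, (A,hash)→7440, (A,nl)→48120 …(+1); best=2480 via (D,hash)
  {BD}: card=240; try (B,hash)→840, (B,nl_idx)→1080, (D,merge)→1360, (B,merge)→1430, (D,hash)→1780, (D,nl)→6050 …(+1); best=840 via (B,hash)
  {BC}: card=1250; try (C,hash)→700, (B,hash)→700, (C,merge)→750, (B,merge)→750, (C,nl_idx)→1600, (B,nl_idx)→1600 …(+2); best=700 via (C,hash)
  {ABD}: card=3840; try (B,hash)→5000, (A,nl_idx)→6840, (A,merge)→7000, (A,hash)→8280, (B,nl_idx)→17840, (B,merge)→25870 …(+2); best=5000 via (B,hash)
  {BCD}: card=6000; try (C,hash)→1680, (C,merge)→3350, (D,hash)→3630, (C,nl_idx)→8280, (C,nl)→12840, (D,merge)→16660 …(+1); best=1680 via (C,hash)
  {ABCD}: card=96000; try (C,hash)→9440, (A,hash)→14880, (C,merge)→55270, (A,merge)→89680, (C,nl_idx)→124040, (A,nl_idx)→151680 …(+2); best=9440 via (C,hash)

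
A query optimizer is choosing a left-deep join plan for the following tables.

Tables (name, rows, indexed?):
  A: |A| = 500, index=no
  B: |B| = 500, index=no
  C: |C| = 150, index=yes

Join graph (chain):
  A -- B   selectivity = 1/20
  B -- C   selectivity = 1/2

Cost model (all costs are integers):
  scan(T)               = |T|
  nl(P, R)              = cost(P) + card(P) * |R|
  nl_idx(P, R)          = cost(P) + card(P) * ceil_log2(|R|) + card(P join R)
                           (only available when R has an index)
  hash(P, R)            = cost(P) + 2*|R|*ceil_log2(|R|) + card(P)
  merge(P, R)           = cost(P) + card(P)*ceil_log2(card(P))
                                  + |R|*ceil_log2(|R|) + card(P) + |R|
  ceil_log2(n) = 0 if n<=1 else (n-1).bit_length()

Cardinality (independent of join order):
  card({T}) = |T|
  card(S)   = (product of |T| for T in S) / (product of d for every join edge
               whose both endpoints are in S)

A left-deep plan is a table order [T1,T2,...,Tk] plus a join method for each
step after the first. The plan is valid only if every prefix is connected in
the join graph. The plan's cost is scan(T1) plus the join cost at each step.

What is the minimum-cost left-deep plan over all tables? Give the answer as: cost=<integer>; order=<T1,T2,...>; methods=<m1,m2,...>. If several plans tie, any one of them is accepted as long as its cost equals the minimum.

cost=24900; order=A,B,C; methods=hash,hash

Selinger DP (subsets sized 1..n):
  {A}: scan cost=500, card=500
  {B}: scan cost=500, card=500
  {C}: scan cost=150, card=150
  {AB}: card=12500; try (B,hash)→10000, (A,hash)→10000, (B,merge)→10500, (A,merge)→10500, (B,nl)→250500, (A,nl)→250500; best=10000 via (B,hash)
  {BC}: card=37500; try (C,hash)→3400, (B,merge)→6500, (C,merge)→6850, (B,hash)→9300, (C,nl_idx)→42000, (B,nl)→75150 …(+1); best=3400 via (C,hash)
  {ABC}: card=937500; try (C,hash)→24900, (A,hash)→49900, (C,merge)→198850, (A,merge)→645900, (C,nl_idx)→1047500, (C,nl)→1885000 …(+1); best=24900 via (C,hash)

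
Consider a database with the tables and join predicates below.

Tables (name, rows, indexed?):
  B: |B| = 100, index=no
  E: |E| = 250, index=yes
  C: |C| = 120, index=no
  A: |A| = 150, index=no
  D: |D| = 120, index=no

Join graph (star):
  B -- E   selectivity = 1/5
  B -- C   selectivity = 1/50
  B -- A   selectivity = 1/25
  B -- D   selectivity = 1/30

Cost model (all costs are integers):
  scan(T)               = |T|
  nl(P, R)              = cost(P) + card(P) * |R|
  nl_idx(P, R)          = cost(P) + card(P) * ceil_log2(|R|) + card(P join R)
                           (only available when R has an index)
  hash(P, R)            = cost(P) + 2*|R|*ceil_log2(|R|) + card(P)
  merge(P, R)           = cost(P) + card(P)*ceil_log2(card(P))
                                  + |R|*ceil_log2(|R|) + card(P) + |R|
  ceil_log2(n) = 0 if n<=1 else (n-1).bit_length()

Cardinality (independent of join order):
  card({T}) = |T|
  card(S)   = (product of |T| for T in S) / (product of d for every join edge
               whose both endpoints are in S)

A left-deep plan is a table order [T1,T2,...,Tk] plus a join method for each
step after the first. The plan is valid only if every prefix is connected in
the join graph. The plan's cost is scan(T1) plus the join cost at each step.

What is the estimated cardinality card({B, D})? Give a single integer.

Tables in S: B(100), D(120)
Edges inside S: B-D(d=30)
numerator = 100 * 120 = 12000
denominator = 30 = 30
card(S) = 12000 / 30 = 400

400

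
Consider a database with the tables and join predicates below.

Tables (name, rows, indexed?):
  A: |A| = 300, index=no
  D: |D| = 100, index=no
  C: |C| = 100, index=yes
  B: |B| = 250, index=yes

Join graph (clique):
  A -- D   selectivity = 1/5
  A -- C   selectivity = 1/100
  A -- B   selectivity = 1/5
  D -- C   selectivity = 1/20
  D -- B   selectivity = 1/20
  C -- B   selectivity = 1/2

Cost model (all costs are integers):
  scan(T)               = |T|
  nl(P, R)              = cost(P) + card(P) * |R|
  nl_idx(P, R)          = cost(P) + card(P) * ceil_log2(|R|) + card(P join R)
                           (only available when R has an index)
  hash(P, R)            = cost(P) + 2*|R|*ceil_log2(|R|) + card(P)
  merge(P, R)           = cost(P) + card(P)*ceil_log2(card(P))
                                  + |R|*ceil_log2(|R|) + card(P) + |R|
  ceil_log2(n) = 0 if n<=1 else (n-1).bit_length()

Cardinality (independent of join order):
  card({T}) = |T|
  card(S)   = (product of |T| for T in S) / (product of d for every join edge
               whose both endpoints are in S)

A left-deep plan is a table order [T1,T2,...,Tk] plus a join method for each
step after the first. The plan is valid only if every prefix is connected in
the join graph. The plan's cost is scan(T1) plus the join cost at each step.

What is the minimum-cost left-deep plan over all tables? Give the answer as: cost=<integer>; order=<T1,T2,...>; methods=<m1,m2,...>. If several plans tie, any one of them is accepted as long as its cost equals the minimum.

Selinger DP (subsets sized 1..n):
  {A}: scan cost=300, card=300
  {D}: scan cost=100, card=100
  {C}: scan cost=100, card=100
  {B}: scan cost=250, card=250
  {AD}: card=6000; try (D,hash)→2000, (A,merge)→3900, (D,merge)→4100, (A,hash)→5600, (A,nl)→30100, (D,nl)→30300; best=2000 via (D,hash)
  {AC}: card=300; try (C,hash)→2000, (C,nl_idx)→2700, (A,merge)→3900, (C,merge)→4100, (A,hash)→5600, (A,nl)→30100 …(+1); best=2000 via (C,hash)
  {AB}: card=15000; try (B,hash)→4600, (A,merge)→5500, (B,merge)→5550, (A,hash)→5900, (B,nl_idx)→17700, (A,nl)→75250 …(+1); best=4600 via (B,hash)
  {CD}: card=500; try (C,nl_idx)→1300, (D,hash)→1600, (C,hash)→1600, (D,merge)→1700, (C,merge)→1700, (D,nl)→10100 …(+1); best=1300 via (C,nl_idx)
  {BD}: card=1250; try (D,hash)→1900, (B,nl_idx)→2150, (B,merge)→3150, (D,merge)→3300, (B,hash)→4200, (B,nl)→25100 …(+1); best=1900 via (D,hash)
  {BC}: card=12500; try (C,hash)→1900, (B,merge)→3150, (C,merge)→3300, (B,hash)→4200, (B,nl_idx)→13400, (C,nl_idx)→14500 …(+2); best=1900 via (C,hash)
  {ACD}: card=300; try (D,hash)→3700, (D,merge)→5800, (A,hash)→7200, (A,merge)→9300, (C,hash)→9400, (D,nl)→32000 …(+4); best=3700 via (D,hash)
  {ABD}: card=15000; try (A,hash)→8550, (B,hash)→12000, (A,merge)→19900, (D,hash)→21000, (B,nl_idx)→65000, (B,merge)→88250 …(+4); best=8550 via (A,hash)
  {ABC}: card=7500; try (B,hash)→6300, (B,merge)→7250, (B,nl_idx)→11900, (A,hash)→19800, (C,hash)→21000, (B,nl)→77000 …(+5); best=6300 via (B,hash)
  {BCD}: card=3125; try (C,hash)→4550, (B,hash)→5800, (B,nl_idx)→8425, (B,merge)→8550, (C,nl_idx)→13775, (D,hash)→15800 …(+5); best=4550 via (C,hash)
  {ABCD}: card=375; try (B,nl_idx)→6475, (B,hash)→8000, (B,merge)→8950, (A,hash)→13075, (D,hash)→15200, (C,hash)→24950 …(+8); best=6475 via (B,nl_idx)

cost=6475; order=A,C,D,B; methods=hash,hash,nl_idx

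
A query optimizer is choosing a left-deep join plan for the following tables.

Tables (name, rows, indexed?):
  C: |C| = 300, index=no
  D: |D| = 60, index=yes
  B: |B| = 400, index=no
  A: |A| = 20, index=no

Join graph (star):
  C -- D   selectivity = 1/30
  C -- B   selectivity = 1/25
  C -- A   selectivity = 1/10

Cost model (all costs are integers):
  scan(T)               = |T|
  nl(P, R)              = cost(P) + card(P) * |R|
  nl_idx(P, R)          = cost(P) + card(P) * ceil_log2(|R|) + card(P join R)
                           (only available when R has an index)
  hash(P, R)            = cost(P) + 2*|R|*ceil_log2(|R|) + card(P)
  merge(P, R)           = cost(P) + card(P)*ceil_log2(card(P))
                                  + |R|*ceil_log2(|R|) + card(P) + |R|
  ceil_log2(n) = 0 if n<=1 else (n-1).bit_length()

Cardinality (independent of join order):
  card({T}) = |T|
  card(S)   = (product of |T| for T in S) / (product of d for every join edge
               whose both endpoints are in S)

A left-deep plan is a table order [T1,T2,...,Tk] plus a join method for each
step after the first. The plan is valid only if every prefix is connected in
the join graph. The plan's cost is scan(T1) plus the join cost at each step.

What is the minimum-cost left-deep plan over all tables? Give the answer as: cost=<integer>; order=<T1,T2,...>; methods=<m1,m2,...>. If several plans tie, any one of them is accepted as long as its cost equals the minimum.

Selinger DP (subsets sized 1..n):
  {C}: scan cost=300, card=300
  {D}: scan cost=60, card=60
  {B}: scan cost=400, card=400
  {A}: scan cost=20, card=20
  {CD}: card=600; try (D,hash)→1320, (D,nl_idx)→2700, (C,merge)→3480, (D,merge)→3720, (C,hash)→5520, (C,nl)→18060 …(+1); best=1320 via (D,hash)
  {BC}: card=4800; try (C,hash)→6200, (B,merge)→7300, (C,merge)→7400, (B,hash)→7800, (B,nl)→120300, (C,nl)→120400; best=6200 via (C,hash)
  {AC}: card=600; try (A,hash)→800, (C,merge)→3140, (A,merge)→3420, (C,hash)→5440, (C,nl)→6020, (A,nl)→6300; best=800 via (A,hash)
  {BCD}: card=9600; try (B,hash)→9120, (D,hash)→11720, (B,merge)→11920, (D,nl_idx)→44600, (D,merge)→73820, (B,nl)→241320 …(+1); best=9120 via (B,hash)
  {ACD}: card=1200; try (D,hash)→2120, (A,hash)→2120, (D,nl_idx)→5600, (D,merge)→7820, (A,merge)→8040, (A,nl)→13320 …(+1); best=2120 via (D,hash)
  {ABC}: card=9600; try (B,hash)→8600, (A,hash)→11200, (B,merge)→11400, (A,merge)→73520, (A,nl)→102200, (B,nl)→240800; best=8600 via (B,hash)
  {ABCD}: card=19200; try (B,hash)→10520, (D,hash)→18920, (A,hash)→18920, (B,merge)→20520, (D,nl_idx)→85400, (D,merge)→153020 …(+4); best=10520 via (B,hash)

cost=10520; order=C,A,D,B; methods=hash,hash,hash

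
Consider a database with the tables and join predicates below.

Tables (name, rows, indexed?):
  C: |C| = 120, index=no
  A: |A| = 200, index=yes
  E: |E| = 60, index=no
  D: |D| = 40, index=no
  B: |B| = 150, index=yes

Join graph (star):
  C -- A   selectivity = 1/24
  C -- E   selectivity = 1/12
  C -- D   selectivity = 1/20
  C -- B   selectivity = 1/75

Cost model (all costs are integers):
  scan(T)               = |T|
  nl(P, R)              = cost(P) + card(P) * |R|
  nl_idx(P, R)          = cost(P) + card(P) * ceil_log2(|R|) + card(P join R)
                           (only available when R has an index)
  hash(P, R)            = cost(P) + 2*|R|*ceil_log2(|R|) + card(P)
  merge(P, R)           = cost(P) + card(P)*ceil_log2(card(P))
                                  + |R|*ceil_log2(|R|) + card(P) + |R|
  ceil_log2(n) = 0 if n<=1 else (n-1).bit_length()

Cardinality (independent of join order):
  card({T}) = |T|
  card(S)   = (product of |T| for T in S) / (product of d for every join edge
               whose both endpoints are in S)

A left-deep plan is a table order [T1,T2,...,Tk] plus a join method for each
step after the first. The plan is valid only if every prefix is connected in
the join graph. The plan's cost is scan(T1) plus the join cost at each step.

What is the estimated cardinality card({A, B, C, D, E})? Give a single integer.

Tables in S: A(200), B(150), C(120), D(40), E(60)
Edges inside S: C-A(d=24), C-E(d=12), C-D(d=20), C-B(d=75)
numerator = 200 * 150 * 120 * 40 * 60 = 8640000000
denominator = 24 * 12 * 20 * 75 = 432000
card(S) = 8640000000 / 432000 = 20000

20000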